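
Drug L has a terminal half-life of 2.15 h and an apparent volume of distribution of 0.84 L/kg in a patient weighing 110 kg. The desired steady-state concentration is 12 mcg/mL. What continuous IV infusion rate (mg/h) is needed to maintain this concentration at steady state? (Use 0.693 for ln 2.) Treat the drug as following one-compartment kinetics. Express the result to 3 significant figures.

Total Vd = 0.84 × 110 = 92.40 L
CL = ln 2 · Vd / t½ = 0.693 × 92.40 / 2.15 = 29.78 L/h
Infusion rate = CL × Css = 29.78 × 12 = 357.4 mg/h

357 mg/h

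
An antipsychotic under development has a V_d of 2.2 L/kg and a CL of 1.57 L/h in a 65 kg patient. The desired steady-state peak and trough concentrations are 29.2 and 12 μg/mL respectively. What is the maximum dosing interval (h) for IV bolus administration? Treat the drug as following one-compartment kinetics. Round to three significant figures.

81.0 h

Vd(total) = 65 kg × 2.2 L/kg = 143.0 L
k = CL / Vd = 1.570 / 143.0 = 0.01098 h⁻¹
Between IV bolus doses, concentration decays as C = C₀·e^(−kτ), so C_peak/C_trough = e^(kτ).
τ_max = ln(C_peak/C_trough) / k = ln(29.2/12) / 0.01098 = 0.8893 / 0.01098 = 80.99 h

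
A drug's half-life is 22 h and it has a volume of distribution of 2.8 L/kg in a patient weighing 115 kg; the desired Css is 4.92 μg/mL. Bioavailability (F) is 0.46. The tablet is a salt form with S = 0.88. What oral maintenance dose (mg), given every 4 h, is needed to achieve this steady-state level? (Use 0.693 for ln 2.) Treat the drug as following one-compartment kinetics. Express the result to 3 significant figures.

Total Vd = 2.8 × 115 = 322.0 L
CL = 0.693 × Vd / t½ = 0.693 × 322.0 / 22 = 10.14 L/h
D = CL × Css × τ / F / S = 10.14 × 4.92 × 4 / 0.46 / 0.88 = 493.0 mg

493 mg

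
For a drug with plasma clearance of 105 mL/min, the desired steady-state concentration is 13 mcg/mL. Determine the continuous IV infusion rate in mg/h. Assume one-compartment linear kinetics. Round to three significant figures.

81.9 mg/h

CL = 105 mL/min = 105 × 0.06 = 6.300 L/h
At steady state, infusion rate equals elimination rate: rate in = CL × Css.
Rate = CL × Css = 6.300 × 13 = 81.90 mg/h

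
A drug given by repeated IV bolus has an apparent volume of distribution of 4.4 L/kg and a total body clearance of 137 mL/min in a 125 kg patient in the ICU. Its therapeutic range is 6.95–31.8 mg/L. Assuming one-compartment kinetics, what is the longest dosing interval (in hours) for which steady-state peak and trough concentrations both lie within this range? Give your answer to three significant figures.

102 h

Vd = 4.4 L/kg × 125 kg = 550.0 L
CL = 137 mL/min × 60/1000 = 8.220 L/h
k = CL / Vd = 8.220 / 550.0 = 0.01495 h⁻¹
Between IV bolus doses, concentration decays as C = C₀·e^(−kτ), so C_peak/C_trough = e^(kτ).
τ_max = ln(C_peak/C_trough) / k = ln(31.8/6.95) / 0.01495 = 1.521 / 0.01495 = 101.7 h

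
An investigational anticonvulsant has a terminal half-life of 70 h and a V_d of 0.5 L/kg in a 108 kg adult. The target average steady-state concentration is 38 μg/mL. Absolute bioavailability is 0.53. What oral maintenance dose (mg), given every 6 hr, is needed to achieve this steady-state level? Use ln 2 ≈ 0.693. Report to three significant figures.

230 mg

Total Vd = 0.5 × 108 = 54.00 L
CL = ln 2 · Vd / t½ = 0.693 × 54.00 / 70 = 0.5346 L/h
D = CL × Css × τ / F = 0.5346 × 38 × 6 / 0.53 = 230.0 mg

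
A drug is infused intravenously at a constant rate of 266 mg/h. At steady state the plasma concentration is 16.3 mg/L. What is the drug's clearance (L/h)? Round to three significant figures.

At steady state, infusion rate = CL × Css, so CL = rate / Css.
CL = 266 / 16.3 = 16.32 L/h

16.3 L/h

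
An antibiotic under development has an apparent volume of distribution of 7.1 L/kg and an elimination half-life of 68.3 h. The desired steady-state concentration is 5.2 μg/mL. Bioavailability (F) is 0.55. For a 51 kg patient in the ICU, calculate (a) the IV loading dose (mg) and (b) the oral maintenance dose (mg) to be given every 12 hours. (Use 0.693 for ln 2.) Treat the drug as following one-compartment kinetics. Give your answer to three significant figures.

(a) 1880 mg; (b) 417 mg

Total Vd = 7.1 × 51 = 362.1 L
LD = Vd × C = 362.1 × 5.2 = 1883 mg
CL = 0.693 × Vd / t½ = 0.693 × 362.1 / 68.3 = 3.674 L/h
D = CL × Css × τ / F = 3.674 × 5.2 × 12 / 0.55 = 416.8 mg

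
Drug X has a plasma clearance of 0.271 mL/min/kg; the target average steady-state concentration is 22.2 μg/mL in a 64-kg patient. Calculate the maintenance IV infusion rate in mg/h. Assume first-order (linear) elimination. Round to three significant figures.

CL = 0.271 mL/min/kg × 64 kg = 17.34 mL/min = 17.34 × 60/1000 = 1.040 L/h
At steady state, infusion rate equals elimination rate: rate in = CL × Css.
Infusion rate = CL · Css = 1.040 L/h × 22.2 mg/L = 23.09 mg/h

23.1 mg/h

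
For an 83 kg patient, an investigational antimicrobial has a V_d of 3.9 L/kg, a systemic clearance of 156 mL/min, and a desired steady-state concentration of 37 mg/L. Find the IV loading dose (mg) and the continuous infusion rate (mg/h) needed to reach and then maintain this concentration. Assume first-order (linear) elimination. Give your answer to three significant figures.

Vd(total) = 83 kg × 3.9 L/kg = 323.7 L
Loading dose = Vd × C = 323.7 × 37 = 11980 mg
CL = 156 mL/min = 156 × 0.06 = 9.360 L/h
Maintenance: replace elimination → rate = CL × Css = 9.360 × 37 = 346.3 mg/h

(a) 12000 mg; (b) 346 mg/h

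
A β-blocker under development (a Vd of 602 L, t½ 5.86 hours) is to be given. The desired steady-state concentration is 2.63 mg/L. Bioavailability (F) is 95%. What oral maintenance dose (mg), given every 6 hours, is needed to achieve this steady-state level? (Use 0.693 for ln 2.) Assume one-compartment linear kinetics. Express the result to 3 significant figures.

k = 0.693/5.86 = 0.1183 h⁻¹, so CL = k·Vd = 0.1183 × 602.0 = 71.22 L/h
D = CL × Css × τ / F = 71.22 × 2.63 × 6 / 0.95 = 1183 mg

1180 mg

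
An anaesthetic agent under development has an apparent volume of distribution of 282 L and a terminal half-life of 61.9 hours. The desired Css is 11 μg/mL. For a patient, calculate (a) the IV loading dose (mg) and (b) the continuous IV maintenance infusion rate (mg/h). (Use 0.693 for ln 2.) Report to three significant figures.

LD = Vd × C = 282.0 × 11 = 3102 mg
CL = 0.693 × Vd / t½ = 0.693 × 282.0 / 61.9 = 3.157 L/h
Infusion rate = CL × Css = 3.157 × 11 = 34.73 mg/h

(a) 3100 mg; (b) 34.7 mg/h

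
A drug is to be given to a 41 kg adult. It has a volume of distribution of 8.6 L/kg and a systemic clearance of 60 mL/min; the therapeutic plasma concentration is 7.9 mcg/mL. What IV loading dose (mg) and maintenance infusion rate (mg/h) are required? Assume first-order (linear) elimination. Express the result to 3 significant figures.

(a) 2790 mg; (b) 28.4 mg/h

Vd(total) = 41 kg × 8.6 L/kg = 352.6 L
Loading dose = Vd × C = 352.6 × 7.9 = 2786 mg
CL = 60 mL/min × 60/1000 = 3.600 L/h
Maintenance infusion rate = CL × Css = 3.600 × 7.9 = 28.44 mg/h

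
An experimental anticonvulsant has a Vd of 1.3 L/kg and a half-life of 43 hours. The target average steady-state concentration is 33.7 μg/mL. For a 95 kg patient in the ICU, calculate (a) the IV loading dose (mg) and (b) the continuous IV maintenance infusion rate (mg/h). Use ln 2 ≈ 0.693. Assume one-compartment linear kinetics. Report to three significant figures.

Total Vd = 1.3 × 95 = 123.5 L
LD = Vd × C = 123.5 × 33.7 = 4162 mg
CL = 0.693 × Vd / t½ = 0.693 × 123.5 / 43 = 1.990 L/h
Infusion rate = CL × Css = 1.990 × 33.7 = 67.06 mg/h

(a) 4160 mg; (b) 67.1 mg/h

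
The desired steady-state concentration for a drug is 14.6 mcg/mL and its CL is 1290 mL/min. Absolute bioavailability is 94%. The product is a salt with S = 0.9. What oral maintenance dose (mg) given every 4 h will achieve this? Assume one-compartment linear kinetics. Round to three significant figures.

CL = 1290 mL/min = 1290 × 0.06 = 77.40 L/h
D = CL × Css × τ / F / S = 77.40 × 14.6 × 4 / 0.94 / 0.9 = 5343 mg

5340 mg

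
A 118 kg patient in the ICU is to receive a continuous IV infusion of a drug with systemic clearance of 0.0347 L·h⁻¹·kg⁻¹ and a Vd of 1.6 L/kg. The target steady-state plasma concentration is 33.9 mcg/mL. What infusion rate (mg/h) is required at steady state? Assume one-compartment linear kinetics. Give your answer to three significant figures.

CL = 0.0347 L·h⁻¹·kg⁻¹ × 118 kg = 4.095 L/h
Infusion rate = CL · Css = 4.095 L/h × 33.9 mg/L = 138.8 mg/h

139 mg/h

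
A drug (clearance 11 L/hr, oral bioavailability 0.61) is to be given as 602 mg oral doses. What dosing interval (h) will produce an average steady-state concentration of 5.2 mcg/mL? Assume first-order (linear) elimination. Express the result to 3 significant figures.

F·D/τ = CL·Css → τ = F·D / (CL·Css).
τ = 0.61 × 602 / (11 × 5.2) = 6.420 h

6.42 h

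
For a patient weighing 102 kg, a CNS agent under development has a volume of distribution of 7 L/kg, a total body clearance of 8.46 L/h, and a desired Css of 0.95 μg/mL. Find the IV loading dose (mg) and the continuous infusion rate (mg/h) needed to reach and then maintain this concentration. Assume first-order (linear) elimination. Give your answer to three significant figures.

(a) 678 mg; (b) 8.04 mg/h

Vd(total) = 102 kg × 7 L/kg = 714.0 L
LD = Vd · C_target = 714.0 × 0.95 = 678.3 mg
Infusion rate = 8.460 L/h × 0.95 mg/L = 8.037 mg/h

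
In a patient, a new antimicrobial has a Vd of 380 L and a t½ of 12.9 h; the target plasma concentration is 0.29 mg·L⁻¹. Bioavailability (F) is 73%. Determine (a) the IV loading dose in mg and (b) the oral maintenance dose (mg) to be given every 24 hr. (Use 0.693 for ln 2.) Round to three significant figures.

(a) 110 mg; (b) 195 mg

LD = Vd × C = 380.0 × 0.29 = 110.2 mg
CL = 0.693 × Vd / t½ = 0.693 × 380.0 / 12.9 = 20.41 L/h
D = CL × Css × τ / F = 20.41 × 0.29 × 24 / 0.73 = 194.6 mg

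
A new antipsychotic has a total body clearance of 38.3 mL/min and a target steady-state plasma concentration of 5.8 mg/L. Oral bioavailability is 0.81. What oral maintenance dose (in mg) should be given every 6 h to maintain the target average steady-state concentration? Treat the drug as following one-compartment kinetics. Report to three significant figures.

98.7 mg

CL = 38.3 mL/min = 38.3 × 0.06 = 2.298 L/h
At steady state, dose per interval replaces the amount cleared in that interval: F·D/τ = CL·Css.
D = CL × Css × τ / F = 2.298 × 5.8 × 6 / 0.81 = 98.73 mg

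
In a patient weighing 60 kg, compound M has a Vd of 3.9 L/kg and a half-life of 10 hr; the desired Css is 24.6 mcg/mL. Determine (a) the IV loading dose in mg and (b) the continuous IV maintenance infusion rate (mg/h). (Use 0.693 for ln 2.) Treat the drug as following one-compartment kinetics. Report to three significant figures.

(a) 5760 mg; (b) 399 mg/h

Vd = 3.9 L/kg × 60 kg = 234.0 L
LD = Vd × C = 234.0 × 24.6 = 5756 mg
CL = 0.693 × Vd / t½ = 0.693 × 234.0 / 10 = 16.22 L/h
Infusion rate = CL × Css = 16.22 × 24.6 = 399.0 mg/h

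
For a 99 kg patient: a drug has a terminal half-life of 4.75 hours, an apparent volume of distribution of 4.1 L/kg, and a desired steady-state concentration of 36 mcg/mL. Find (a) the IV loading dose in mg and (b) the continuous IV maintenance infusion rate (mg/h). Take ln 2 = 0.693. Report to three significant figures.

(a) 14600 mg; (b) 2130 mg/h

Vd(total) = 99 kg × 4.1 L/kg = 405.9 L
LD = Vd × C = 405.9 × 36 = 14610 mg
CL = 0.693 × Vd / t½ = 0.693 × 405.9 / 4.75 = 59.22 L/h
Infusion rate = CL × Css = 59.22 × 36 = 2132 mg/h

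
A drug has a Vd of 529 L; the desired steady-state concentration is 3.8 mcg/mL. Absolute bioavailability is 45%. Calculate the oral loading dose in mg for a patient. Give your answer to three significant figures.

The loading dose fills Vd to the target concentration.
LD = Vd × C / F = 529.0 × 3.800 / 0.45 = 4467 mg

4470 mg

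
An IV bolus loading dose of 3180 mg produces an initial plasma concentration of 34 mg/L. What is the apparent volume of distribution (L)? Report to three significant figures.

Immediately after an IV bolus, C₀ = Dose / Vd, so Vd = Dose / C₀.
Vd = 3180 / 34 = 93.53 L

93.5 L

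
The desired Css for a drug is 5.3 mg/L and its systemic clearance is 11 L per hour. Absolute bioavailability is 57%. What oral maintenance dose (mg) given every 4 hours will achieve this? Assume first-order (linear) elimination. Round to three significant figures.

409 mg

D = CL × Css × τ / F = 11.00 × 5.3 × 4 / 0.57 = 409.1 mg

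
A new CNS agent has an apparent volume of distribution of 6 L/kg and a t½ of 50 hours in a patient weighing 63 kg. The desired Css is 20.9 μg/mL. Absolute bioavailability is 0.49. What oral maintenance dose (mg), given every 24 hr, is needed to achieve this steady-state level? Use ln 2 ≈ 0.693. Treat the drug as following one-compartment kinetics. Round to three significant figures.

Vd = 6 L/kg × 63 kg = 378.0 L
k = 0.693/50 = 0.01386 h⁻¹, so CL = k·Vd = 0.01386 × 378.0 = 5.239 L/h
D = CL × Css × τ / F = 5.239 × 20.9 × 24 / 0.49 = 5363 mg

5360 mg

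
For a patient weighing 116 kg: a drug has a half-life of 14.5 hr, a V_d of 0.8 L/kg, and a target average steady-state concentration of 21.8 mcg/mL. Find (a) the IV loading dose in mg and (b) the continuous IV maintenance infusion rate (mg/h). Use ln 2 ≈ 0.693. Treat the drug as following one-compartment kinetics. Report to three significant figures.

(a) 2020 mg; (b) 96.7 mg/h

Vd(total) = 116 kg × 0.8 L/kg = 92.80 L
LD = Vd × C = 92.80 × 21.8 = 2023 mg
CL = 0.693 × Vd / t½ = 0.693 × 92.80 / 14.5 = 4.435 L/h
Infusion rate = CL × Css = 4.435 × 21.8 = 96.68 mg/h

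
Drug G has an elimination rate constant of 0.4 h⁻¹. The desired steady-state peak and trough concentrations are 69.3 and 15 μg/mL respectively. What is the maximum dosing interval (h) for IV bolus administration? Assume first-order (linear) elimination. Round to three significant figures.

Between IV bolus doses, concentration decays as C = C₀·e^(−kτ), so C_peak/C_trough = e^(kτ).
τ_max = ln(C_peak/C_trough) / k = ln(69.3/15) / 0.4000 = 1.530 / 0.4000 = 3.825 h

3.83 h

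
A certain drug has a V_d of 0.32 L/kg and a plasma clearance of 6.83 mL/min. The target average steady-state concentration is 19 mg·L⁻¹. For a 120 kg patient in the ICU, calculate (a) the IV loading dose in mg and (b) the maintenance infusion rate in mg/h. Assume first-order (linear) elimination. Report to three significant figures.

(a) 730 mg; (b) 7.79 mg/h

Vd(total) = 120 kg × 0.32 L/kg = 38.40 L
Loading: fill Vd to C_target → 38.40 L × 19 mg/L = 729.6 mg
CL = 6.83 mL/min = 6.83 × 0.06 = 0.4098 L/h
Infusion rate = 0.4098 L/h × 19 mg/L = 7.786 mg/h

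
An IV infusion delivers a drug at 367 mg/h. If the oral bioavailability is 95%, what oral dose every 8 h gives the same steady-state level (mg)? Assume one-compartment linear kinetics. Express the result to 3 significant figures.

To maintain the same Css, the systemic dosing rate must be unchanged: F·D/τ = infusion rate.
D = rate × τ / F = 367 × 8 / 0.95 = 3091 mg

3090 mg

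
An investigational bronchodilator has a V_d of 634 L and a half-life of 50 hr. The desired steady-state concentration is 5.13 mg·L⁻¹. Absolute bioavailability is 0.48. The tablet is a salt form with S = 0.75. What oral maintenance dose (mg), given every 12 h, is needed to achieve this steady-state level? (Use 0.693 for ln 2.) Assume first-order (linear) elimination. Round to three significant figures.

CL = ln 2 · Vd / t½ = 0.693 × 634.0 / 50 = 8.787 L/h
D = CL × Css × τ / F / S = 8.787 × 5.13 × 12 / 0.48 / 0.75 = 1503 mg

1500 mg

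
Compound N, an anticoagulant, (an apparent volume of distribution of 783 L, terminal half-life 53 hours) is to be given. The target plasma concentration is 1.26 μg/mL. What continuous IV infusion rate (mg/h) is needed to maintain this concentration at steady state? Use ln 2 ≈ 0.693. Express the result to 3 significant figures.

k = 0.693/53 = 0.01308 h⁻¹, so CL = k·Vd = 0.01308 × 783.0 = 10.24 L/h
Infusion rate = CL × Css = 10.24 × 1.26 = 12.90 mg/h

12.9 mg/h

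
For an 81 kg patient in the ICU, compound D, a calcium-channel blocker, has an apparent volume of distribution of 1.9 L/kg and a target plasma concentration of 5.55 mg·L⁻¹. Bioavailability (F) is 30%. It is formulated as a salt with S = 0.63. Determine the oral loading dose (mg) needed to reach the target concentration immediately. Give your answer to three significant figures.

Total Vd = 1.9 × 81 = 153.9 L
LD = Vd × C / F / S = 153.9 × 5.550 / 0.3 / 0.63 = 4519 mg

4520 mg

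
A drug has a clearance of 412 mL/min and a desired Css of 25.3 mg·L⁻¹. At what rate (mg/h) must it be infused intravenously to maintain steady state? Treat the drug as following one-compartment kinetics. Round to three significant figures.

625 mg/h

CL = 412 mL/min = 412 × 0.06 = 24.72 L/h
Rate = CL × Css = 24.72 × 25.3 = 625.4 mg/h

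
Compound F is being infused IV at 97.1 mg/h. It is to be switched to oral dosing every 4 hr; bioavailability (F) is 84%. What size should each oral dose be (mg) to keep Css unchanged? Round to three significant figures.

To maintain the same Css, the systemic dosing rate must be unchanged: F·D/τ = infusion rate.
D = rate × τ / F = 97.1 × 4 / 0.84 = 462.4 mg

462 mg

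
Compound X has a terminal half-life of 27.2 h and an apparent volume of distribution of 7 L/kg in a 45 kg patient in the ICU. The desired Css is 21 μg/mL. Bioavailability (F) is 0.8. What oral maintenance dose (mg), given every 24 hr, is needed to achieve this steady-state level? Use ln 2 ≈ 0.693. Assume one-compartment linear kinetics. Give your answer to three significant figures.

5060 mg

Vd(total) = 45 kg × 7 L/kg = 315.0 L
k = 0.693/27.2 = 0.02548 h⁻¹, so CL = k·Vd = 0.02548 × 315.0 = 8.026 L/h
D = CL × Css × τ / F = 8.026 × 21 × 24 / 0.8 = 5056 mg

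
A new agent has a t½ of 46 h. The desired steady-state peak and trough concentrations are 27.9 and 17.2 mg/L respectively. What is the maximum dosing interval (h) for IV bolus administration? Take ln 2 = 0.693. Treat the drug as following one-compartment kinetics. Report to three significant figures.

32.1 h

k = 0.693 / t½ = 0.693 / 46 = 0.01507 h⁻¹
Between IV bolus doses, concentration decays as C = C₀·e^(−kτ), so C_peak/C_trough = e^(kτ).
τ_max = ln(C_peak/C_trough) / k = ln(27.9/17.2) / 0.01507 = 0.4837 / 0.01507 = 32.10 h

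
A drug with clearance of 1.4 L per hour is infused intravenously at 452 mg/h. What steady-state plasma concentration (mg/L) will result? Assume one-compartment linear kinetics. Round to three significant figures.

323 mg/L

Css = rate / CL = 452 / 1.400 = 322.9 mg/L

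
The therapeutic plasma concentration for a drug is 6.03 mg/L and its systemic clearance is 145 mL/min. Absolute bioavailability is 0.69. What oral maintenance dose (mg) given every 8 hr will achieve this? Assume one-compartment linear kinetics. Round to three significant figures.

CL = 145 mL/min = 145 × 0.06 = 8.700 L/h
At steady state, dose per interval replaces the amount cleared in that interval: F·D/τ = CL·Css.
D = CL × Css × τ / F = 8.700 × 6.03 × 8 / 0.69 = 608.2 mg

608 mg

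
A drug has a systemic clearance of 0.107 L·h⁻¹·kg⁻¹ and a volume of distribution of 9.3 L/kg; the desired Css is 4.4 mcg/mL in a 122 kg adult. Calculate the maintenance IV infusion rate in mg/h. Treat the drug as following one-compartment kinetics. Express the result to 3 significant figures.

CL = 0.107 L·h⁻¹·kg⁻¹ × 122 kg = 13.05 L/h
At steady state, infusion rate equals elimination rate: rate in = CL × Css.
Rate = CL × Css = 13.05 × 4.4 = 57.42 mg/h

57.4 mg/h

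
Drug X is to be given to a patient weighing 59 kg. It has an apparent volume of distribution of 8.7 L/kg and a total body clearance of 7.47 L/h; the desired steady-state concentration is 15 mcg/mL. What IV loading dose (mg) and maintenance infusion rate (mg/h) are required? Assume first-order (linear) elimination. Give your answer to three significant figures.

Vd = 8.7 L/kg × 59 kg = 513.3 L
Loading dose = Vd × C = 513.3 × 15 = 7700 mg
Infusion rate = 7.470 L/h × 15 mg/L = 112.1 mg/h

(a) 7700 mg; (b) 112 mg/h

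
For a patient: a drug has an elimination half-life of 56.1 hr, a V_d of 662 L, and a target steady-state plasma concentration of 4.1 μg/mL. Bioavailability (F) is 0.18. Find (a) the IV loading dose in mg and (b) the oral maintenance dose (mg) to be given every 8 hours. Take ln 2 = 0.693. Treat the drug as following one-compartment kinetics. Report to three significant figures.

LD = Vd × C = 662.0 × 4.1 = 2714 mg
CL = 0.693 × Vd / t½ = 0.693 × 662.0 / 56.1 = 8.178 L/h
D = CL × Css × τ / F = 8.178 × 4.1 × 8 / 0.18 = 1490 mg

(a) 2710 mg; (b) 1490 mg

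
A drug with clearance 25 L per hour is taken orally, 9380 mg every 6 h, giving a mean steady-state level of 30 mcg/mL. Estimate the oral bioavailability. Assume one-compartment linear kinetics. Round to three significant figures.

F·D/τ = CL·Css at steady state → F = CL·Css·τ / D.
F = 25 × 30 × 6 / 9380 = 0.480

0.480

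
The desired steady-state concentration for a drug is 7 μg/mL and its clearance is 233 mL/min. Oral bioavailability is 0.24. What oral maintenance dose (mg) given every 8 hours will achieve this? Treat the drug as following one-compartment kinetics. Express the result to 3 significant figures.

CL = 233 mL/min = 233 × 0.06 = 13.98 L/h
D = CL × Css × τ / F = 13.98 × 7 × 8 / 0.24 = 3262 mg

3260 mg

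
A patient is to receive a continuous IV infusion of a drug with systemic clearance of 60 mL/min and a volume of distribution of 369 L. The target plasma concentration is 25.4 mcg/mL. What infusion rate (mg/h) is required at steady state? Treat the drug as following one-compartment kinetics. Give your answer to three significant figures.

91.4 mg/h

CL = 60 mL/min = 60 × 0.06 = 3.600 L/h
Rate = CL × Css = 3.600 × 25.4 = 91.44 mg/h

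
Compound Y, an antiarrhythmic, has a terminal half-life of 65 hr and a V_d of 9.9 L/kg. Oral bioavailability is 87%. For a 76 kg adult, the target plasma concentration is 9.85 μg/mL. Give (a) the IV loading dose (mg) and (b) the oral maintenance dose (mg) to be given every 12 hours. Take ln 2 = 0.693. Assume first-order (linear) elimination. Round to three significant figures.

(a) 7410 mg; (b) 1090 mg

Vd = 9.9 L/kg × 76 kg = 752.4 L
LD = Vd × C = 752.4 × 9.85 = 7411 mg
CL = 0.693 × Vd / t½ = 0.693 × 752.4 / 65 = 8.022 L/h
D = CL × Css × τ / F = 8.022 × 9.85 × 12 / 0.87 = 1090 mg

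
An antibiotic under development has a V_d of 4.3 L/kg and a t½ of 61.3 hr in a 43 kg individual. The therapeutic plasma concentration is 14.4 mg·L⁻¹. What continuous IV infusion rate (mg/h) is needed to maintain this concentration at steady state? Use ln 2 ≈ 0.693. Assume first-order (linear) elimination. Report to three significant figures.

Vd(total) = 43 kg × 4.3 L/kg = 184.9 L
k = 0.693/61.3 = 0.01131 h⁻¹, so CL = k·Vd = 0.01131 × 184.9 = 2.091 L/h
Infusion rate = CL × Css = 2.091 × 14.4 = 30.11 mg/h

30.1 mg/h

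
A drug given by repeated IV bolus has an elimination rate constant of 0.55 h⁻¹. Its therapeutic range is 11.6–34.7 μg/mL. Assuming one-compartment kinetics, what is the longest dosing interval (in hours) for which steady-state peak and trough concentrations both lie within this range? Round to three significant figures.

1.99 h

Between IV bolus doses, concentration decays as C = C₀·e^(−kτ), so C_peak/C_trough = e^(kτ).
τ_max = ln(C_peak/C_trough) / k = ln(34.7/11.6) / 0.5500 = 1.096 / 0.5500 = 1.993 h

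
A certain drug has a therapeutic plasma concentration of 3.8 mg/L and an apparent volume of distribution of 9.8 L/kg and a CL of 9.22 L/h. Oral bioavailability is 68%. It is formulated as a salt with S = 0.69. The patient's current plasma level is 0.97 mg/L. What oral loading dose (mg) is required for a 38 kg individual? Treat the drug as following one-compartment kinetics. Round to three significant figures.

Total Vd = 9.8 × 38 = 372.4 L
Loading dose depends on Vd (not clearance): it fills the distribution volume.
Concentration deficit ΔC = 3.8 − 0.97 = 2.830 mg/L
LD = Vd × ΔC / F / S = 372.4 × 2.830 / 0.68 / 0.69 = 2246 mg

2250 mg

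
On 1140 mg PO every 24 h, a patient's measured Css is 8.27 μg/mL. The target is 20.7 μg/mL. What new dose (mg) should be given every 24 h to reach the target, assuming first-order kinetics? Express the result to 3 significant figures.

2850 mg

With linear kinetics, Css is proportional to dose rate (D/τ) at fixed clearance.
D₂ = D₁ × (Css,target / Css,current) = 1140 × 20.7/8.27 = 2853 mg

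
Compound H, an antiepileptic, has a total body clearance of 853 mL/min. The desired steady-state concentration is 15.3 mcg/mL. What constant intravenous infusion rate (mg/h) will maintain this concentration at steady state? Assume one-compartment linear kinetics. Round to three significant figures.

Convert clearance: 853 mL/min × 60 min/h ÷ 1000 mL/L = 51.18 L/h
At steady state, infusion rate equals elimination rate: rate in = CL × Css.
Infusion rate = CL · Css = 51.18 L/h × 15.3 mg/L = 783.1 mg/h

783 mg/h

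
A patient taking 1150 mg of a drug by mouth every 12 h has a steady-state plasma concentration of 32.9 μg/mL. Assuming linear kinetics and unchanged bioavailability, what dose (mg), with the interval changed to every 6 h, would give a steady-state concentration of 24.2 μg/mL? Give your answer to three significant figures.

With linear kinetics, Css is proportional to dose rate (D/τ) at fixed clearance.
D₂ = D₁ × (Css,target / Css,current) × (τ₂/τ₁) = 1150 × (24.2/32.9) × (6/12) = 422.9 mg

423 mg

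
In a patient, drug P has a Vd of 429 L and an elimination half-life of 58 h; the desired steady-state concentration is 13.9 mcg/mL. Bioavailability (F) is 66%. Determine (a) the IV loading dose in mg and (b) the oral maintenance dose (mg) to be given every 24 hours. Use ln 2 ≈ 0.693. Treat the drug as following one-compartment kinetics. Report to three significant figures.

(a) 5960 mg; (b) 2590 mg

LD = Vd × C = 429.0 × 13.9 = 5963 mg
CL = 0.693 × Vd / t½ = 0.693 × 429.0 / 58 = 5.126 L/h
D = CL × Css × τ / F = 5.126 × 13.9 × 24 / 0.66 = 2591 mg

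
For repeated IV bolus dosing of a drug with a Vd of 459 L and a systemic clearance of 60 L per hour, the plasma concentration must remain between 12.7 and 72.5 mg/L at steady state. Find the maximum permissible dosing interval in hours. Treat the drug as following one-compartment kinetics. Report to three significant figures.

k = CL / Vd = 60.00 / 459.0 = 0.1307 h⁻¹
Between IV bolus doses, concentration decays as C = C₀·e^(−kτ), so C_peak/C_trough = e^(kτ).
τ_max = ln(C_peak/C_trough) / k = ln(72.5/12.7) / 0.1307 = 1.742 / 0.1307 = 13.33 h

13.3 h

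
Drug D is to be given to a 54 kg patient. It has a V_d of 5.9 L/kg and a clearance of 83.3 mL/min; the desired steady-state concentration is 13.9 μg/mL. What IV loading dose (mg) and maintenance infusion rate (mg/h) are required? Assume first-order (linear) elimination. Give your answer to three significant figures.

(a) 4430 mg; (b) 69.5 mg/h

Total Vd = 5.9 × 54 = 318.6 L
Loading dose = Vd × C = 318.6 × 13.9 = 4429 mg
CL = 83.3 mL/min = 83.3 × 0.06 = 4.998 L/h
Maintenance: replace elimination → rate = CL × Css = 4.998 × 13.9 = 69.47 mg/h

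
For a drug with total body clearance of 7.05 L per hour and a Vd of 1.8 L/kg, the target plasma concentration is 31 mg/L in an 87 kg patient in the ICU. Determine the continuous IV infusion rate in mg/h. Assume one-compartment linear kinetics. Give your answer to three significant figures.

Maintenance depends on clearance, not Vd — rate in must match rate out.
R₀ = 7.050 × 31 = 218.6 mg/h

219 mg/h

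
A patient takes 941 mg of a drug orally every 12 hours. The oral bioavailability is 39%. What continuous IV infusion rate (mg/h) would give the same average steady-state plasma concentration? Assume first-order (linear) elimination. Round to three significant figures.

30.6 mg/h

Equivalent systemic input: infusion rate = F·D/τ.
Rate = 0.39 × 941 / 12 = 30.58 mg/h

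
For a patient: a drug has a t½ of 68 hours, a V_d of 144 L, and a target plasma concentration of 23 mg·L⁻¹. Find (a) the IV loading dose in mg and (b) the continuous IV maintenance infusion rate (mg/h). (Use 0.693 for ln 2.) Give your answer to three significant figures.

LD = Vd × C = 144.0 × 23 = 3312 mg
CL = 0.693 × Vd / t½ = 0.693 × 144.0 / 68 = 1.468 L/h
Infusion rate = CL × Css = 1.468 × 23 = 33.76 mg/h

(a) 3310 mg; (b) 33.8 mg/h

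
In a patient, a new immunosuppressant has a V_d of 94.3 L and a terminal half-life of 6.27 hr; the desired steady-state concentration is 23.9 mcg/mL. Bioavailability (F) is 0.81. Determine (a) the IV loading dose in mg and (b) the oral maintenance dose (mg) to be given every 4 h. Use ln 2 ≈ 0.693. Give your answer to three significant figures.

LD = Vd × C = 94.30 × 23.9 = 2254 mg
CL = 0.693 × Vd / t½ = 0.693 × 94.30 / 6.27 = 10.42 L/h
D = CL × Css × τ / F = 10.42 × 23.9 × 4 / 0.81 = 1230 mg

(a) 2250 mg; (b) 1230 mg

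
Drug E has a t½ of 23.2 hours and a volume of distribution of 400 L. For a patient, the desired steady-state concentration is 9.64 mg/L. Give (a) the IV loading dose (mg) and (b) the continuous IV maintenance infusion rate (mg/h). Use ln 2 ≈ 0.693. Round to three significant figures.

LD = Vd × C = 400.0 × 9.64 = 3856 mg
CL = 0.693 × Vd / t½ = 0.693 × 400.0 / 23.2 = 11.95 L/h
Infusion rate = CL × Css = 11.95 × 9.64 = 115.2 mg/h

(a) 3860 mg; (b) 115 mg/h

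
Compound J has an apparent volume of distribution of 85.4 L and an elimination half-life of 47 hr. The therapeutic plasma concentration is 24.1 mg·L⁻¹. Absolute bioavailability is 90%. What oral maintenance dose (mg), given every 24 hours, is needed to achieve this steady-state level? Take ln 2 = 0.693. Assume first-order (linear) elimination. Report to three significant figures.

809 mg

CL = ln 2 · Vd / t½ = 0.693 × 85.40 / 47 = 1.259 L/h
D = CL × Css × τ / F = 1.259 × 24.1 × 24 / 0.9 = 809.1 mg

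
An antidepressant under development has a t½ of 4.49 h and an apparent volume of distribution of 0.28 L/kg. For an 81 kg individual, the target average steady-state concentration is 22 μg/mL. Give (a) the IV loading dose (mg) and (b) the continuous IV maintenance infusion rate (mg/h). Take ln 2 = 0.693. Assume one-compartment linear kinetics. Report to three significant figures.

Vd(total) = 81 kg × 0.28 L/kg = 22.68 L
LD = Vd × C = 22.68 × 22 = 499.0 mg
CL = 0.693 × Vd / t½ = 0.693 × 22.68 / 4.49 = 3.500 L/h
Infusion rate = CL × Css = 3.500 × 22 = 77.00 mg/h

(a) 499 mg; (b) 77.0 mg/h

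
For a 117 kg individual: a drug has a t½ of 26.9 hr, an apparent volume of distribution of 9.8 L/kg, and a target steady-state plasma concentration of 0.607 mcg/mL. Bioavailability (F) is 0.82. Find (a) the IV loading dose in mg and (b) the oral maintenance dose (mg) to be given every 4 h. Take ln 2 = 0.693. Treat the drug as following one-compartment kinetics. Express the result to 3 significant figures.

Vd = 9.8 L/kg × 117 kg = 1147 L
LD = Vd × C = 1147 × 0.607 = 696.2 mg
CL = 0.693 × Vd / t½ = 0.693 × 1147 / 26.9 = 29.55 L/h
D = CL × Css × τ / F = 29.55 × 0.607 × 4 / 0.82 = 87.50 mg

(a) 696 mg; (b) 87.5 mg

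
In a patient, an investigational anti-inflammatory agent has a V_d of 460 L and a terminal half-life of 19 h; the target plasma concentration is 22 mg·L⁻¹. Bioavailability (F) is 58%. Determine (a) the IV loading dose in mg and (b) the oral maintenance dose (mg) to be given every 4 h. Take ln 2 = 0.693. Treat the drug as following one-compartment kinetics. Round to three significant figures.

LD = Vd × C = 460.0 × 22 = 10120 mg
CL = 0.693 × Vd / t½ = 0.693 × 460.0 / 19 = 16.78 L/h
D = CL × Css × τ / F = 16.78 × 22 × 4 / 0.58 = 2546 mg

(a) 10100 mg; (b) 2550 mg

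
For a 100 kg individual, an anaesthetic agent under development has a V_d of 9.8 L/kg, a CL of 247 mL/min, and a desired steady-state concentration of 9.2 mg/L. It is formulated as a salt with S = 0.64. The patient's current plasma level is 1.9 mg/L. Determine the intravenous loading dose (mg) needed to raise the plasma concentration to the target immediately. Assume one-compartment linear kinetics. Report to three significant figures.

11200 mg

Total Vd = 9.8 × 100 = 980.0 L
LD is governed by Vd — clearance does not enter the loading-dose calculation.
Concentration deficit ΔC = 9.2 − 1.9 = 7.300 mg/L
LD = Vd × ΔC / S = 980.0 × 7.300 / 0.64 = 11180 mg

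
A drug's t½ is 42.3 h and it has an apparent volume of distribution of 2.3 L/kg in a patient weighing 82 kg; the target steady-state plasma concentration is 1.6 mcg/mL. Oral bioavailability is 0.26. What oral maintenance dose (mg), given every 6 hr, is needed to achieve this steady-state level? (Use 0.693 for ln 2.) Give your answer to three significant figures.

Vd = 2.3 L/kg × 82 kg = 188.6 L
CL = 0.693 × Vd / t½ = 0.693 × 188.6 / 42.3 = 3.090 L/h
D = CL × Css × τ / F = 3.090 × 1.6 × 6 / 0.26 = 114.1 mg

114 mg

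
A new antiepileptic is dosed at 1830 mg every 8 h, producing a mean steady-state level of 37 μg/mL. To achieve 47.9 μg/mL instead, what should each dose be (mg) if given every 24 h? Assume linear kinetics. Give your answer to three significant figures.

For first-order elimination, Css ∝ F·D/(CL·τ); F and CL are unchanged, so Css ∝ D/τ.
D₂ = D₁ × (Css,target / Css,current) × (τ₂/τ₁) = 1830 × (47.9/37) × (24/8) = 7107 mg

7110 mg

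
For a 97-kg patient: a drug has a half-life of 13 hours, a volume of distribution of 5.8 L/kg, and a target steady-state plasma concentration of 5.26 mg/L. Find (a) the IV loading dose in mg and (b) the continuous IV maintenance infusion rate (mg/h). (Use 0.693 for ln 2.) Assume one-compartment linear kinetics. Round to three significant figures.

Vd(total) = 97 kg × 5.8 L/kg = 562.6 L
LD = Vd × C = 562.6 × 5.26 = 2959 mg
CL = 0.693 × Vd / t½ = 0.693 × 562.6 / 13 = 29.99 L/h
Infusion rate = CL × Css = 29.99 × 5.26 = 157.7 mg/h

(a) 2960 mg; (b) 158 mg/h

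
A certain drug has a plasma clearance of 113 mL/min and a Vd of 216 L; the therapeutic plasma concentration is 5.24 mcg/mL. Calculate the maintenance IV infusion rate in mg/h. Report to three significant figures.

CL = 113 mL/min × 60/1000 = 6.780 L/h
At steady state, infusion rate equals elimination rate: rate in = CL × Css.
Rate = CL × Css = 6.780 × 5.24 = 35.53 mg/h

35.5 mg/h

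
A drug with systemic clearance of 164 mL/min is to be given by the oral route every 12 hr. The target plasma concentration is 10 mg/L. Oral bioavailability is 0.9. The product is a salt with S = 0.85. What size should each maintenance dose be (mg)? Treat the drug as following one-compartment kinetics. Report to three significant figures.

1540 mg

CL = 164 mL/min × 60/1000 = 9.840 L/h
At steady state, dose per interval replaces the amount cleared in that interval: F·S·D/τ = CL·Css.
D = CL × Css × τ / F / S = 9.840 × 10 × 12 / 0.9 / 0.85 = 1544 mg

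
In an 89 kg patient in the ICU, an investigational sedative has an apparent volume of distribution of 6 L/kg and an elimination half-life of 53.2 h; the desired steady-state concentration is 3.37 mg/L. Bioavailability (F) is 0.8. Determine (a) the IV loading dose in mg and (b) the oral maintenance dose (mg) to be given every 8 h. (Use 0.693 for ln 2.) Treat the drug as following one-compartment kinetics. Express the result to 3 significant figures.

Total Vd = 6 × 89 = 534.0 L
LD = Vd × C = 534.0 × 3.37 = 1800 mg
CL = 0.693 × Vd / t½ = 0.693 × 534.0 / 53.2 = 6.956 L/h
D = CL × Css × τ / F = 6.956 × 3.37 × 8 / 0.8 = 234.4 mg

(a) 1800 mg; (b) 234 mg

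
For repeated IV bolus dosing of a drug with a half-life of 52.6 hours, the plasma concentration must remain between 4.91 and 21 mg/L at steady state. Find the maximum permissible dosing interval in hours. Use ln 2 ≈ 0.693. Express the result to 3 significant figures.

k = 0.693 / t½ = 0.693 / 52.6 = 0.01317 h⁻¹
Between IV bolus doses, concentration decays as C = C₀·e^(−kτ), so C_peak/C_trough = e^(kτ).
τ_max = ln(C_peak/C_trough) / k = ln(21/4.91) / 0.01317 = 1.453 / 0.01317 = 110.3 h

110 h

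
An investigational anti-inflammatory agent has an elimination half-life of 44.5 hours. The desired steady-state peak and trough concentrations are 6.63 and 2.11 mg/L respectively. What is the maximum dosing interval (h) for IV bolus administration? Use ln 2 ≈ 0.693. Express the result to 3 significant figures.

73.5 h

k = 0.693 / t½ = 0.693 / 44.5 = 0.01557 h⁻¹
Between IV bolus doses, concentration decays as C = C₀·e^(−kτ), so C_peak/C_trough = e^(kτ).
τ_max = ln(C_peak/C_trough) / k = ln(6.63/2.11) / 0.01557 = 1.145 / 0.01557 = 73.54 h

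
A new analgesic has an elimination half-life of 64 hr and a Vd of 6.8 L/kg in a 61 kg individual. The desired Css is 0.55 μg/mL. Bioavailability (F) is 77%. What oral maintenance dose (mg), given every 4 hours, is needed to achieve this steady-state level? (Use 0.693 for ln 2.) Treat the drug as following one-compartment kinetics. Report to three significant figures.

Vd = 6.8 L/kg × 61 kg = 414.8 L
CL = 0.693 × Vd / t½ = 0.693 × 414.8 / 64 = 4.492 L/h
D = CL × Css × τ / F = 4.492 × 0.55 × 4 / 0.77 = 12.83 mg

12.8 mg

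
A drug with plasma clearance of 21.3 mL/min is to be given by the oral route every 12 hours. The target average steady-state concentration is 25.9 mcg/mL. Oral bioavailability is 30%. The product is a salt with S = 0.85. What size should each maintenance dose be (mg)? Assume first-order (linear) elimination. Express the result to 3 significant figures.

CL = 21.3 mL/min = 21.3 × 0.06 = 1.278 L/h
D = CL × Css × τ / F / S = 1.278 × 25.9 × 12 / 0.3 / 0.85 = 1558 mg

1560 mg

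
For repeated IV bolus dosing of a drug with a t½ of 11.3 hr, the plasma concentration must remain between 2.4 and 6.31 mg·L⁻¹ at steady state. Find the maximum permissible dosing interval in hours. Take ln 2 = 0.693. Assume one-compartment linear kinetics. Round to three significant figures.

15.8 h

k = 0.693 / t½ = 0.693 / 11.3 = 0.06133 h⁻¹
Between IV bolus doses, concentration decays as C = C₀·e^(−kτ), so C_peak/C_trough = e^(kτ).
τ_max = ln(C_peak/C_trough) / k = ln(6.31/2.4) / 0.06133 = 0.9667 / 0.06133 = 15.76 h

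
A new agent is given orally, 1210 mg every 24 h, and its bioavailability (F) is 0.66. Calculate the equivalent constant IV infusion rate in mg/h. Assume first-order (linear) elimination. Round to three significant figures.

Equivalent systemic input: infusion rate = F·D/τ.
Rate = 0.66 × 1210 / 24 = 33.28 mg/h

33.3 mg/h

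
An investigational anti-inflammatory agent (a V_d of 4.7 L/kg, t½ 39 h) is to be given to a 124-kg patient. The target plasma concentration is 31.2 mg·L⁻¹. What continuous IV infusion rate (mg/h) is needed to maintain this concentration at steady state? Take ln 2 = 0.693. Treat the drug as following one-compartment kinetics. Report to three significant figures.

Vd(total) = 124 kg × 4.7 L/kg = 582.8 L
CL = 0.693 × Vd / t½ = 0.693 × 582.8 / 39 = 10.36 L/h
Infusion rate = CL × Css = 10.36 × 31.2 = 323.2 mg/h

323 mg/h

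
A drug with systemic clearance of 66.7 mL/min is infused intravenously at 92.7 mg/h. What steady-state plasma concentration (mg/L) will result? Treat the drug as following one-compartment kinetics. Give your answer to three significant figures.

CL = 66.7 mL/min = 66.7 × 0.06 = 4.002 L/h
Css = rate / CL = 92.7 / 4.002 = 23.16 mg/L

23.2 mg/L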